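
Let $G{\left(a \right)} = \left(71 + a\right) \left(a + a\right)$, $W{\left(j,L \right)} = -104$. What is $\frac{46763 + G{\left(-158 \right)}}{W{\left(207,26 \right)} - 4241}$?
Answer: $- \frac{14851}{869} \approx -17.09$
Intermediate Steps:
$G{\left(a \right)} = 2 a \left(71 + a\right)$ ($G{\left(a \right)} = \left(71 + a\right) 2 a = 2 a \left(71 + a\right)$)
$\frac{46763 + G{\left(-158 \right)}}{W{\left(207,26 \right)} - 4241} = \frac{46763 + 2 \left(-158\right) \left(71 - 158\right)}{-104 - 4241} = \frac{46763 + 2 \left(-158\right) \left(-87\right)}{-4345} = \left(46763 + 27492\right) \left(- \frac{1}{4345}\right) = 74255 \left(- \frac{1}{4345}\right) = - \frac{14851}{869}$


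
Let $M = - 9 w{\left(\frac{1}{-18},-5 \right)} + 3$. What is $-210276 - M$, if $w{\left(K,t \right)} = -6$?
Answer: $-210333$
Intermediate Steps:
$M = 57$ ($M = \left(-9\right) \left(-6\right) + 3 = 54 + 3 = 57$)
$-210276 - M = -210276 - 57 = -210333$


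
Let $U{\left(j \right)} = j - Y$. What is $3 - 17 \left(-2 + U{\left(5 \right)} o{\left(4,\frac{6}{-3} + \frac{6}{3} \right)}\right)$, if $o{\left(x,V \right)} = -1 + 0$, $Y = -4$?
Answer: $190$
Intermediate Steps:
$o{\left(x,V \right)} = -1$
$U{\left(j \right)} = 4 + j$ ($U{\left(j \right)} = j - -4 = j + 4 = 4 + j$)
$3 - 17 \left(-2 + U{\left(5 \right)} o{\left(4,\frac{6}{-3} + \frac{6}{3} \right)}\right) = 3 - 17 \left(-2 + \left(4 + 5\right) \left(-1\right)\right) = 3 - 17 \left(-2 + 9 \left(-1\right)\right) = 3 - 17 \left(-2 - 9\right) = 3 - -187 = 3 + 187 = 190$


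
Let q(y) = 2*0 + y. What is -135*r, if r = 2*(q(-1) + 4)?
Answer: -810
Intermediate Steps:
q(y) = y (q(y) = 0 + y = y)
r = 6 (r = 2*(-1 + 4) = 2*3 = 6)
-135*r = -135*6 = -810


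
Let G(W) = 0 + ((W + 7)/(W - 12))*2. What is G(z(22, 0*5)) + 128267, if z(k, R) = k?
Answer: 641364/5 ≈ 1.2827e+5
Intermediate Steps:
G(W) = 2*(7 + W)/(-12 + W) (G(W) = 0 + ((7 + W)/(-12 + W))*2 = 0 + 2*(7 + W)/(-12 + W) = 2*(7 + W)/(-12 + W))
G(z(22, 0*5)) + 128267 = 2*(7 + 22)/(-12 + 22) + 128267 = 2*29/10 + 128267 = 2*(1/10)*29 + 128267 = 29/5 + 128267 = 641364/5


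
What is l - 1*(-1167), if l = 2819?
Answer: 3986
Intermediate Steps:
l - 1*(-1167) = 2819 - 1*(-1167) = 2819 + 1167 = 3986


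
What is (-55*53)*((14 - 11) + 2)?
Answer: -14575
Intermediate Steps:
(-55*53)*((14 - 11) + 2) = -2915*(3 + 2) = -2915*5 = -14575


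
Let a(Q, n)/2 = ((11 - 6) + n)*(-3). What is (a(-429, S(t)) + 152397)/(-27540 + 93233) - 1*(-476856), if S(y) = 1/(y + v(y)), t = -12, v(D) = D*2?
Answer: 187957521451/394158 ≈ 4.7686e+5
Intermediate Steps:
v(D) = 2*D
S(y) = 1/(3*y) (S(y) = 1/(y + 2*y) = 1/(3*y))
a(Q, n) = -30 - 6*n (a(Q, n) = 2*(((11 - 6) + n)*(-3)) = 2*((5 + n)*(-3)) = 2*(-15 - 3*n) = -30 - 6*n)
(a(-429, S(t)) + 152397)/(-27540 + 93233) - 1*(-476856) = ((-30 - 2/(-12)) + 152397)/(-27540 + 93233) - 1*(-476856) = ((-30 - 2*(-1)/12) + 152397)/65693 + 476856 = ((-30 - 6*(-1/36)) + 152397)*(1/65693) + 476856 = ((-30 + ⅙) + 152397)*(1/65693) + 476856 = (-179/6 + 152397)*(1/65693) + 476856 = (914203/6)*(1/65693) + 476856 = 914203/394158 + 476856 = 187957521451/394158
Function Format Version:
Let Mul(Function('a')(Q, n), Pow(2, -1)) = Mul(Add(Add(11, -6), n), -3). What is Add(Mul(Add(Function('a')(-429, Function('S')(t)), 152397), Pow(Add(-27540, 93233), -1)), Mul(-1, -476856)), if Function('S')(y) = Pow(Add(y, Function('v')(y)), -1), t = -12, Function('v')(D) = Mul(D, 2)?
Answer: Rational(187957521451, 394158) ≈ 4.7686e+5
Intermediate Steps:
Function('v')(D) = Mul(2, D)
Function('S')(y) = Mul(Rational(1, 3), Pow(y, -1)) (Function('S')(y) = Pow(Add(y, Mul(2, y)), -1) = Pow(Mul(3, y), -1) = Mul(Rational(1, 3), Pow(y, -1)))
Function('a')(Q, n) = Add(-30, Mul(-6, n)) (Function('a')(Q, n) = Mul(2, Mul(Add(Add(11, -6), n), -3)) = Mul(2, Mul(Add(5, n), -3)) = Mul(2, Add(-15, Mul(-3, n))) = Add(-30, Mul(-6, n)))
Add(Mul(Add(Function('a')(-429, Function('S')(t)), 152397), Pow(Add(-27540, 93233), -1)), Mul(-1, -476856)) = Add(Mul(Add(Add(-30, Mul(-6, Mul(Rational(1, 3), Pow(-12, -1)))), 152397), Pow(Add(-27540, 93233), -1)), Mul(-1, -476856)) = Add(Mul(Add(Add(-30, Mul(-6, Mul(Rational(1, 3), Rational(-1, 12)))), 152397), Pow(65693, -1)), 476856) = Add(Mul(Add(Add(-30, Mul(-6, Rational(-1, 36))), 152397), Rational(1, 65693)), 476856) = Add(Mul(Add(Add(-30, Rational(1, 6)), 152397), Rational(1, 65693)), 476856) = Add(Mul(Add(Rational(-179, 6), 152397), Rational(1, 65693)), 476856) = Add(Mul(Rational(914203, 6), Rational(1, 65693)), 476856) = Add(Rational(914203, 394158), 476856) = Rational(187957521451, 394158)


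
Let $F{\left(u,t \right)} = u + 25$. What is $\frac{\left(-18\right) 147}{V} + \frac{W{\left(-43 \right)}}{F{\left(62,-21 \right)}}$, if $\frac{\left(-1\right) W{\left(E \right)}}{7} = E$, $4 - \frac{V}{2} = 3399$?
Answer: $\frac{162428}{42195} \approx 3.8495$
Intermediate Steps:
$V = -6790$ ($V = 8 - 6798 = -6790$)
$F{\left(u,t \right)} = 25 + u$
$W{\left(E \right)} = - 7 E$
$\frac{\left(-18\right) 147}{V} + \frac{W{\left(-43 \right)}}{F{\left(62,-21 \right)}} = \frac{\left(-18\right) 147}{-6790} + \frac{\left(-7\right) \left(-43\right)}{25 + 62} = \left(-2646\right) \left(- \frac{1}{6790}\right) + \frac{301}{87} = \frac{189}{485} + 301 \cdot \frac{1}{87} = \frac{189}{485} + \frac{301}{87} = \frac{162428}{42195}$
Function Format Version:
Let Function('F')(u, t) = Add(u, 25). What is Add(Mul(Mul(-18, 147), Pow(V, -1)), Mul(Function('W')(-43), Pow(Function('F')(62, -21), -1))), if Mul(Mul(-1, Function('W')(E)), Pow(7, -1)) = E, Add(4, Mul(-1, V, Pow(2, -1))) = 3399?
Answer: Rational(162428, 42195) ≈ 3.8495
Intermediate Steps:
V = -6790 (V = Add(8, Mul(-2, 3399)) = Add(8, -6798) = -6790)
Function('F')(u, t) = Add(25, u)
Function('W')(E) = Mul(-7, E)
Add(Mul(Mul(-18, 147), Pow(V, -1)), Mul(Function('W')(-43), Pow(Function('F')(62, -21), -1))) = Add(Mul(Mul(-18, 147), Pow(-6790, -1)), Mul(Mul(-7, -43), Pow(Add(25, 62), -1))) = Add(Mul(-2646, Rational(-1, 6790)), Mul(301, Pow(87, -1))) = Add(Rational(189, 485), Mul(301, Rational(1, 87))) = Add(Rational(189, 485), Rational(301, 87)) = Rational(162428, 42195)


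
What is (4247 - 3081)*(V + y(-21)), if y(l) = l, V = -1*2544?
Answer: -2990790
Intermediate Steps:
V = -2544
(4247 - 3081)*(V + y(-21)) = (4247 - 3081)*(-2544 - 21) = 1166*(-2565) = -2990790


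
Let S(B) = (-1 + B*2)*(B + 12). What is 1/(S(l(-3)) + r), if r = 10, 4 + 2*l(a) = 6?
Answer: 1/23 ≈ 0.043478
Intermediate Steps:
l(a) = 1 (l(a) = -2 + (½)*6 = -2 + 3 = 1)
S(B) = (-1 + 2*B)*(12 + B)
1/(S(l(-3)) + r) = 1/((-12 + 2*1² + 23*1) + 10) = 1/((-12 + 2*1 + 23) + 10) = 1/((-12 + 2 + 23) + 10) = 1/(13 + 10) = 1/23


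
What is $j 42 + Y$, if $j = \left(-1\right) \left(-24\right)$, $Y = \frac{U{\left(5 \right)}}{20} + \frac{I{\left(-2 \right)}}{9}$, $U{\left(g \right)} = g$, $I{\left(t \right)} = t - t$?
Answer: $\frac{4033}{4} \approx 1008.3$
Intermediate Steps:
$I{\left(t \right)} = 0$
$Y = \frac{1}{4}$ ($Y = \frac{5}{20} + \frac{0}{9} = 5 \cdot \frac{1}{20} + 0 \cdot \frac{1}{9} = \frac{1}{4} + 0 = \frac{1}{4} \approx 0.25$)
$j = 24$
$j 42 + Y = 24 \cdot 42 + \frac{1}{4} = 1008 + \frac{1}{4} = \frac{4033}{4}$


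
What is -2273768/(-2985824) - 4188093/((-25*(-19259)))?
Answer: -1426268268229/179699951300 ≈ -7.9369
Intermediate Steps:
-2273768/(-2985824) - 4188093/((-25*(-19259))) = -2273768*(-1/2985824) - 4188093/481475 = 284221/373228 - 4188093*1/481475 = 284221/373228 - 4188093/481475 = -1426268268229/179699951300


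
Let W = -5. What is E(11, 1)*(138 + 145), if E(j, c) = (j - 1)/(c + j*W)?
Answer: -1415/27 ≈ -52.407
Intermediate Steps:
E(j, c) = (-1 + j)/(c - 5*j) (E(j, c) = (j - 1)/(c + j*(-5)) = (-1 + j)/(c - 5*j))
E(11, 1)*(138 + 145) = ((-1 + 11)/(1 - 5*11))*(138 + 145) = (10/(1 - 55))*283 = (10/(-54))*283 = -1/54*10*283 = -5/27*283 = -1415/27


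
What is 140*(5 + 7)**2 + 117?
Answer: 20277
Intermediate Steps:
140*(5 + 7)**2 + 117 = 140*12**2 + 117 = 140*144 + 117 = 20160 + 117 = 20277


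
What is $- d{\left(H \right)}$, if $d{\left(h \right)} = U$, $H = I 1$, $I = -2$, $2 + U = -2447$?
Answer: $2449$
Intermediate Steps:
$U = -2449$ ($U = -2 - 2447 = -2449$)
$H = -2$ ($H = \left(-2\right) 1 = -2$)
$d{\left(h \right)} = -2449$
$- d{\left(H \right)} = \left(-1\right) \left(-2449\right) = 2449$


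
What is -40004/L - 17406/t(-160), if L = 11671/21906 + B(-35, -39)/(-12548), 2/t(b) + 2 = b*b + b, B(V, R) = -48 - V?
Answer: -16247824209057078/73366243 ≈ -2.2146e+8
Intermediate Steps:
t(b) = 2/(-2 + b + b²) (t(b) = 2/(-2 + (b*b + b)) = 2/(-2 + (b² + b)) = 2/(-2 + (b + b²)) = 2/(-2 + b + b²))
L = 73366243/137438244 (L = 11671/21906 + (-48 - 1*(-35))/(-12548) = 11671*(1/21906) + (-48 + 35)*(-1/12548) = 11671/21906 - 13*(-1/12548) = 11671/21906 + 13/12548 = 73366243/137438244 ≈ 0.53381)
-40004/L - 17406/t(-160) = -40004/73366243/137438244 - 17406/(2/(-2 - 160 + (-160)²)) = -40004*137438244/73366243 - 17406/(2/(-2 - 160 + 25600)) = -5498079512976/73366243 - 17406/(2/25438) = -5498079512976/73366243 - 17406/(2*(1/25438)) = -5498079512976/73366243 - 17406/1/12719 = -5498079512976/73366243 - 17406*12719 = -5498079512976/73366243 - 221386914 = -16247824209057078/73366243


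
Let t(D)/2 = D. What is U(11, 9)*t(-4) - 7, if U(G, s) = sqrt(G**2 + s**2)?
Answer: -7 - 8*sqrt(202) ≈ -120.70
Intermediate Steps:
t(D) = 2*D
U(11, 9)*t(-4) - 7 = sqrt(11**2 + 9**2)*(2*(-4)) - 7 = sqrt(121 + 81)*(-8) - 7 = sqrt(202)*(-8) - 7 = -8*sqrt(202) - 7 = -7 - 8*sqrt(202)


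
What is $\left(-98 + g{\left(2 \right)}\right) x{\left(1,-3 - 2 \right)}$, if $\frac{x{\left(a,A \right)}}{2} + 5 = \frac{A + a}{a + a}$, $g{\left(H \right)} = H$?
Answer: $1344$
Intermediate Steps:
$x{\left(a,A \right)} = -10 + \frac{A + a}{a}$ ($x{\left(a,A \right)} = -10 + 2 \frac{A + a}{a + a} = -10 + 2 \frac{A + a}{2 a} = -10 + \frac{A + a}{a}$)
$\left(-98 + g{\left(2 \right)}\right) x{\left(1,-3 - 2 \right)} = \left(-98 + 2\right) \left(-9 + \frac{-3 - 2}{1}\right) = - 96 \left(-9 + \left(-3 - 2\right) 1\right) = - 96 \left(-9 - 5\right) = \left(-96\right) \left(-14\right) = 1344$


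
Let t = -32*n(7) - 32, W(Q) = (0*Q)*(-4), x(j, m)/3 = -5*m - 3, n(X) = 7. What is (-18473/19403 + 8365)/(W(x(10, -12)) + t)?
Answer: -81143811/2483584 ≈ -32.672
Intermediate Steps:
x(j, m) = -9 - 15*m (x(j, m) = 3*(-5*m - 3) = 3*(-3 - 5*m) = -9 - 15*m)
W(Q) = 0 (W(Q) = 0*(-4) = 0)
t = -256 (t = -32*7 - 32 = -224 - 32 = -256)
(-18473/19403 + 8365)/(W(x(10, -12)) + t) = (-18473/19403 + 8365)/(0 - 256) = (-18473*1/19403 + 8365)/(-256) = (-18473/19403 + 8365)*(-1/256) = (162287622/19403)*(-1/256) = -81143811/2483584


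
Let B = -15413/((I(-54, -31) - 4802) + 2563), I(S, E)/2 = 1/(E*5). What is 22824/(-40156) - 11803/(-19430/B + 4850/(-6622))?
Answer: 161966769356774839/44838740358985543 ≈ 3.6122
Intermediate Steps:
I(S, E) = 2/(5*E) (I(S, E) = 2/((E*5)) = 2/((5*E)) = 2*(1/(5*E)) = 2/(5*E))
B = 2389015/347047 (B = -15413/(((⅖)/(-31) - 4802) + 2563) = -15413/(((⅖)*(-1/31) - 4802) + 2563) = -15413/((-2/155 - 4802) + 2563) = -15413/(-744312/155 + 2563) = -15413/(-347047/155) = -15413*(-155/347047) = 2389015/347047 ≈ 6.8838)
22824/(-40156) - 11803/(-19430/B + 4850/(-6622)) = 22824/(-40156) - 11803/(-19430/2389015/347047 + 4850/(-6622)) = 22824*(-1/40156) - 11803/(-19430*347047/2389015 + 4850*(-1/6622)) = -5706/10039 - 11803/(-1348624642/477803 - 2425/3311) = -5706/10039 - 11803/(-4466454861937/1582005733) = -5706/10039 - 11803*(-1582005733/4466454861937) = -5706/10039 + 18672413666599/4466454861937 = 161966769356774839/44838740358985543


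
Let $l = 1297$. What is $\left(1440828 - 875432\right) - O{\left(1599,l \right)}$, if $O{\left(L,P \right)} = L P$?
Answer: $-1508507$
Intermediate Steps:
$\left(1440828 - 875432\right) - O{\left(1599,l \right)} = \left(1440828 - 875432\right) - 1599 \cdot 1297 = \left(1440828 - 875432\right) - 2073903 = 565396 - 2073903 = -1508507$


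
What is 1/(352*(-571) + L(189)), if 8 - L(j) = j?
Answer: -1/201173 ≈ -4.9708e-6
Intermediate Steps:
L(j) = 8 - j
1/(352*(-571) + L(189)) = 1/(352*(-571) + (8 - 1*189)) = 1/(-200992 + (8 - 189)) = 1/(-200992 - 181) = 1/(-201173) = -1/201173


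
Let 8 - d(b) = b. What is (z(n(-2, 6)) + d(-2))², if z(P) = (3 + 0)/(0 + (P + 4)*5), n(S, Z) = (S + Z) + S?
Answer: 10201/100 ≈ 102.01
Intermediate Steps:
n(S, Z) = Z + 2*S
d(b) = 8 - b
z(P) = 3/(20 + 5*P) (z(P) = 3/(0 + (4 + P)*5) = 3/(0 + (20 + 5*P)) = 3/(20 + 5*P))
(z(n(-2, 6)) + d(-2))² = (3/(5*(4 + (6 + 2*(-2)))) + (8 - 1*(-2)))² = (3/(5*(4 + (6 - 4))) + (8 + 2))² = (3/(5*(4 + 2)) + 10)² = ((⅗)/6 + 10)² = ((⅗)*(⅙) + 10)² = (⅒ + 10)² = (101/10)² = 10201/100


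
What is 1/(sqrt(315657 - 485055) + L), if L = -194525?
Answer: -194525/37840145023 - 3*I*sqrt(18822)/37840145023 ≈ -5.1407e-6 - 1.0877e-8*I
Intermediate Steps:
1/(sqrt(315657 - 485055) + L) = 1/(sqrt(315657 - 485055) - 194525) = 1/(sqrt(-169398) - 194525) = 1/(3*I*sqrt(18822) - 194525) = 1/(-194525 + 3*I*sqrt(18822))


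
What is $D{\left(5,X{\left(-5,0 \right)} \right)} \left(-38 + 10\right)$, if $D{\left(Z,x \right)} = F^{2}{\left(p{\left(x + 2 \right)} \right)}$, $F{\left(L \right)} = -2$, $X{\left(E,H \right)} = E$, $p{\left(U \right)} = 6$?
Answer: $-112$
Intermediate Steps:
$D{\left(Z,x \right)} = 4$ ($D{\left(Z,x \right)} = \left(-2\right)^{2} = 4$)
$D{\left(5,X{\left(-5,0 \right)} \right)} \left(-38 + 10\right) = 4 \left(-38 + 10\right) = 4 \left(-28\right) = -112$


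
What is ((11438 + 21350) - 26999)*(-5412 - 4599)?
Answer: -57953679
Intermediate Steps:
((11438 + 21350) - 26999)*(-5412 - 4599) = (32788 - 26999)*(-10011) = 5789*(-10011) = -57953679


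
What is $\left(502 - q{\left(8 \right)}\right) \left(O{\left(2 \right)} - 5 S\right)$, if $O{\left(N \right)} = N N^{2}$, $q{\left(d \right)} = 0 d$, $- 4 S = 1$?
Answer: $\frac{9287}{2} \approx 4643.5$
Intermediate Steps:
$S = - \frac{1}{4}$ ($S = \left(- \frac{1}{4}\right) 1 = - \frac{1}{4} \approx -0.25$)
$q{\left(d \right)} = 0$
$O{\left(N \right)} = N^{3}$
$\left(502 - q{\left(8 \right)}\right) \left(O{\left(2 \right)} - 5 S\right) = \left(502 - 0\right) \left(2^{3} - - \frac{5}{4}\right) = \left(502 + 0\right) \left(8 + \frac{5}{4}\right) = 502 \cdot \frac{37}{4} = \frac{9287}{2}$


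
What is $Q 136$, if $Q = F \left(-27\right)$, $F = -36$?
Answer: $132192$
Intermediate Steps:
$Q = 972$ ($Q = \left(-36\right) \left(-27\right) = 972$)
$Q 136 = 972 \cdot 136 = 132192$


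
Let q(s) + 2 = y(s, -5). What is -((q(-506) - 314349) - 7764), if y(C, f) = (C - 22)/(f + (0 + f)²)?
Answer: 1610707/5 ≈ 3.2214e+5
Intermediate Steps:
y(C, f) = (-22 + C)/(f + f²)
q(s) = -31/10 + s/20 (q(s) = -2 + (-22 + s)/((-5)*(1 - 5)) = -2 - ⅕*(-22 + s)/(-4) = -2 - ⅕*(-¼)*(-22 + s) = -2 + (-11/10 + s/20) = -31/10 + s/20)
-((q(-506) - 314349) - 7764) = -(((-31/10 + (1/20)*(-506)) - 314349) - 7764) = -(((-31/10 - 253/10) - 314349) - 7764) = -((-142/5 - 314349) - 7764) = -(-1571887/5 - 7764) = -1*(-1610707/5) = 1610707/5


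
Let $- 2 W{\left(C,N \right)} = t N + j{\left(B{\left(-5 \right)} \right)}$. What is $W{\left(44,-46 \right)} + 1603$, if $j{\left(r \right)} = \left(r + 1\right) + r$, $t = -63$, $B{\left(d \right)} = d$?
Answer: $\frac{317}{2} \approx 158.5$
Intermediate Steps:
$j{\left(r \right)} = 1 + 2 r$ ($j{\left(r \right)} = \left(1 + r\right) + r = 1 + 2 r$)
$W{\left(C,N \right)} = \frac{9}{2} + \frac{63 N}{2}$ ($W{\left(C,N \right)} = - \frac{- 63 N + \left(1 + 2 \left(-5\right)\right)}{2} = - \frac{- 63 N + \left(1 - 10\right)}{2} = - \frac{- 63 N - 9}{2} = - \frac{-9 - 63 N}{2} = \frac{9}{2} + \frac{63 N}{2}$)
$W{\left(44,-46 \right)} + 1603 = \left(\frac{9}{2} + \frac{63}{2} \left(-46\right)\right) + 1603 = \left(\frac{9}{2} - 1449\right) + 1603 = - \frac{2889}{2} + 1603 = \frac{317}{2}$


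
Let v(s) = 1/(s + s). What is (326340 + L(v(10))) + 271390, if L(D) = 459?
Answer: 598189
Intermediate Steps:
v(s) = 1/(2*s)
(326340 + L(v(10))) + 271390 = (326340 + 459) + 271390 = 326799 + 271390 = 598189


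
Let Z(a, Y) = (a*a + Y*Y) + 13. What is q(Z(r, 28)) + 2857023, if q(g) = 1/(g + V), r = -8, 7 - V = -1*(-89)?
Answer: 2225620918/779 ≈ 2.8570e+6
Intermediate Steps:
V = -82 (V = 7 - (-1)*(-89) = 7 - 1*89 = 7 - 89 = -82)
Z(a, Y) = 13 + Y² + a² (Z(a, Y) = (a² + Y²) + 13 = (Y² + a²) + 13 = 13 + Y² + a²)
q(g) = 1/(-82 + g) (q(g) = 1/(g - 82) = 1/(-82 + g))
q(Z(r, 28)) + 2857023 = 1/(-82 + (13 + 28² + (-8)²)) + 2857023 = 1/(-82 + (13 + 784 + 64)) + 2857023 = 1/(-82 + 861) + 2857023 = 1/779 + 2857023 = 2225620918/779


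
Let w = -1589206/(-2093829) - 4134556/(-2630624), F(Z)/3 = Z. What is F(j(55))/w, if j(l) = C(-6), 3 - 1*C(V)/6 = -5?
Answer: 198290765494656/3209414174867 ≈ 61.784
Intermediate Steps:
C(V) = 48 (C(V) = 18 - 6*(-5) = 18 + 30 = 48)
j(l) = 48
F(Z) = 3*Z
w = 3209414174867/1377019204824 (w = -1589206*(-1/2093829) - 4134556*(-1/2630624) = 1589206/2093829 + 1033639/657656 = 3209414174867/1377019204824 ≈ 2.3307)
F(j(55))/w = (3*48)/(3209414174867/1377019204824) = 144*(1377019204824/3209414174867) = 198290765494656/3209414174867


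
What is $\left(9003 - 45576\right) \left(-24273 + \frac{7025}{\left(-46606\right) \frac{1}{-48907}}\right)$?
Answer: $\frac{28808397140199}{46606} \approx 6.1813 \cdot 10^{8}$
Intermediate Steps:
$\left(9003 - 45576\right) \left(-24273 + \frac{7025}{\left(-46606\right) \frac{1}{-48907}}\right) = - 36573 \left(-24273 + \frac{7025}{\left(-46606\right) \left(- \frac{1}{48907}\right)}\right) = - 36573 \left(-24273 + \frac{7025}{\frac{46606}{48907}}\right) = - 36573 \left(-24273 + 7025 \cdot \frac{48907}{46606}\right) = - 36573 \left(-24273 + \frac{343571675}{46606}\right) = \left(-36573\right) \left(- \frac{787695763}{46606}\right) = \frac{28808397140199}{46606}$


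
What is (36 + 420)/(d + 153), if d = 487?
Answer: 57/80 ≈ 0.71250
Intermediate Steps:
(36 + 420)/(d + 153) = (36 + 420)/(487 + 153) = 456/640 = 456*(1/640) = 57/80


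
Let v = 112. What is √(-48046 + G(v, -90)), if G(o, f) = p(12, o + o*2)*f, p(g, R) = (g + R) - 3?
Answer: 2*I*√19774 ≈ 281.24*I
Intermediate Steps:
p(g, R) = -3 + R + g (p(g, R) = (R + g) - 3 = -3 + R + g)
G(o, f) = f*(9 + 3*o) (G(o, f) = (-3 + (o + o*2) + 12)*f = (-3 + (o + 2*o) + 12)*f = (-3 + 3*o + 12)*f = (9 + 3*o)*f = f*(9 + 3*o))
√(-48046 + G(v, -90)) = √(-48046 + 3*(-90)*(3 + 112)) = √(-48046 + 3*(-90)*115) = √(-48046 - 31050) = √(-79096) = 2*I*√19774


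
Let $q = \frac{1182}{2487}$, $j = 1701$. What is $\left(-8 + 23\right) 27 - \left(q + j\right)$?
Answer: $- \frac{1074778}{829} \approx -1296.5$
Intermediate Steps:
$q = \frac{394}{829}$ ($q = 1182 \cdot \frac{1}{2487} = \frac{394}{829} \approx 0.47527$)
$\left(-8 + 23\right) 27 - \left(q + j\right) = \left(-8 + 23\right) 27 - \left(\frac{394}{829} + 1701\right) = 15 \cdot 27 - \frac{1410523}{829} = 405 - \frac{1410523}{829} = - \frac{1074778}{829}$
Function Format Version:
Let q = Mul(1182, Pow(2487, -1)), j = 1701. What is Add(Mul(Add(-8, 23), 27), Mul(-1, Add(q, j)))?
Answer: Rational(-1074778, 829) ≈ -1296.5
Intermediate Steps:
q = Rational(394, 829) (q = Mul(1182, Rational(1, 2487)) = Rational(394, 829) ≈ 0.47527)
Add(Mul(Add(-8, 23), 27), Mul(-1, Add(q, j))) = Add(Mul(Add(-8, 23), 27), Mul(-1, Add(Rational(394, 829), 1701))) = Add(Mul(15, 27), Mul(-1, Rational(1410523, 829))) = Add(405, Rational(-1410523, 829)) = Rational(-1074778, 829)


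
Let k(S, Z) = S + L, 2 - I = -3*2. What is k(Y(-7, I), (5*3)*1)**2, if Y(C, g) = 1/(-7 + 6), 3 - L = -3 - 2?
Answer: 49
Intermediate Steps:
I = 8 (I = 2 - (-3)*2 = 2 - 1*(-6) = 2 + 6 = 8)
L = 8 (L = 3 - (-3 - 2) = 3 - 1*(-5) = 3 + 5 = 8)
Y(C, g) = -1 (Y(C, g) = 1/(-1) = -1)
k(S, Z) = 8 + S (k(S, Z) = S + 8 = 8 + S)
k(Y(-7, I), (5*3)*1)**2 = (8 - 1)**2 = 7**2 = 49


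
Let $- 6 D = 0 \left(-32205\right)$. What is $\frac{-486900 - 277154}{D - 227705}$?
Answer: $\frac{764054}{227705} \approx 3.3555$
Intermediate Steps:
$D = 0$ ($D = - \frac{0 \left(-32205\right)}{6} = \left(- \frac{1}{6}\right) 0 = 0$)
$\frac{-486900 - 277154}{D - 227705} = \frac{-486900 - 277154}{0 - 227705} = - \frac{764054}{-227705} = \left(-764054\right) \left(- \frac{1}{227705}\right) = \frac{764054}{227705}$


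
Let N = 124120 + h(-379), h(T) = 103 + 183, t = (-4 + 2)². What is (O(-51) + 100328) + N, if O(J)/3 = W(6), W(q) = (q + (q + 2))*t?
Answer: 224902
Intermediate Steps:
t = 4 (t = (-2)² = 4)
W(q) = 8 + 8*q (W(q) = (q + (q + 2))*4 = (q + (2 + q))*4 = (2 + 2*q)*4 = 8 + 8*q)
h(T) = 286
O(J) = 168 (O(J) = 3*(8 + 8*6) = 3*(8 + 48) = 3*56 = 168)
N = 124406 (N = 124120 + 286 = 124406)
(O(-51) + 100328) + N = (168 + 100328) + 124406 = 100496 + 124406 = 224902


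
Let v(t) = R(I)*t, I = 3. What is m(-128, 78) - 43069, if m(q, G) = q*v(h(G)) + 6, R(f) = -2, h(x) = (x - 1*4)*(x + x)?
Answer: 2912201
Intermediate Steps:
h(x) = 2*x*(-4 + x) (h(x) = (x - 4)*(2*x) = (-4 + x)*(2*x) = 2*x*(-4 + x))
v(t) = -2*t
m(q, G) = 6 - 4*G*q*(-4 + G) (m(q, G) = q*(-4*G*(-4 + G)) + 6 = -4*G*q*(-4 + G) + 6 = 6 - 4*G*q*(-4 + G))
m(-128, 78) - 43069 = (6 - 4*78*(-128)*(-4 + 78)) - 43069 = (6 - 4*78*(-128)*74) - 43069 = (6 + 2955264) - 43069 = 2955270 - 43069 = 2912201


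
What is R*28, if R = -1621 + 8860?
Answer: 202692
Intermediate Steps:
R = 7239
R*28 = 7239*28 = 202692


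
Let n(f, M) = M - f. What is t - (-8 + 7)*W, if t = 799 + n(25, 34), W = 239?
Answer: 1047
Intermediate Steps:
t = 808 (t = 799 + (34 - 1*25) = 799 + (34 - 25) = 799 + 9 = 808)
t - (-8 + 7)*W = 808 - (-8 + 7)*239 = 808 - (-1)*239 = 808 - 1*(-239) = 808 + 239 = 1047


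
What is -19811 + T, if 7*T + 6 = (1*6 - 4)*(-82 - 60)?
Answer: -138967/7 ≈ -19852.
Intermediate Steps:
T = -290/7 (T = -6/7 + ((1*6 - 4)*(-82 - 60))/7 = -6/7 + ((6 - 4)*(-142))/7 = -6/7 + (2*(-142))/7 = -6/7 + (⅐)*(-284) = -6/7 - 284/7 = -290/7 ≈ -41.429)
-19811 + T = -19811 - 290/7 = -138967/7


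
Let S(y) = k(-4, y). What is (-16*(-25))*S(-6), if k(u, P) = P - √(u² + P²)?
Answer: -2400 - 800*√13 ≈ -5284.4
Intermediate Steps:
k(u, P) = P - √(P² + u²)
S(y) = y - √(16 + y²) (S(y) = y - √(y² + (-4)²) = y - √(y² + 16) = y - √(16 + y²))
(-16*(-25))*S(-6) = (-16*(-25))*(-6 - √(16 + (-6)²)) = 400*(-6 - √(16 + 36)) = 400*(-6 - √52) = 400*(-6 - 2*√13) = -2400 - 800*√13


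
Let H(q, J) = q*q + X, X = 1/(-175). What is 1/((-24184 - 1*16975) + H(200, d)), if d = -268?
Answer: -175/202826 ≈ -0.00086281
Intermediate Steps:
X = -1/175 ≈ -0.0057143
H(q, J) = -1/175 + q**2 (H(q, J) = q*q - 1/175 = q**2 - 1/175 = -1/175 + q**2)
1/((-24184 - 1*16975) + H(200, d)) = 1/((-24184 - 1*16975) + (-1/175 + 200**2)) = 1/((-24184 - 16975) + (-1/175 + 40000)) = 1/(-41159 + 6999999/175) = 1/(-202826/175) = -175/202826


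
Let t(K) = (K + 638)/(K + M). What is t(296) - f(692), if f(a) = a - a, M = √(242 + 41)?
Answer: 276464/87333 - 934*√283/87333 ≈ 2.9857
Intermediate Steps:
M = √283 ≈ 16.823
f(a) = 0
t(K) = (638 + K)/(K + √283) (t(K) = (K + 638)/(K + √283) = (638 + K)/(K + √283))
t(296) - f(692) = (638 + 296)/(296 + √283) - 1*0 = 934/(296 + √283) + 0 = 934/(296 + √283)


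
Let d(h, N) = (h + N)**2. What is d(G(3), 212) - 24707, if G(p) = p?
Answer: 21518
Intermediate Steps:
d(h, N) = (N + h)**2
d(G(3), 212) - 24707 = (212 + 3)**2 - 24707 = 215**2 - 24707 = 46225 - 24707 = 21518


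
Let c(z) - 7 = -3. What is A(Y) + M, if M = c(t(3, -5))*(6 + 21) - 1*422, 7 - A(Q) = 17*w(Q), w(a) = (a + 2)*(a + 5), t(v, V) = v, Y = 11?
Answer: -3843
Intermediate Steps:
c(z) = 4 (c(z) = 7 - 3 = 4)
w(a) = (2 + a)*(5 + a)
A(Q) = -163 - 119*Q - 17*Q² (A(Q) = 7 - 17*(10 + Q² + 7*Q) = 7 - (170 + 17*Q² + 119*Q) = 7 + (-170 - 119*Q - 17*Q²) = -163 - 119*Q - 17*Q²)
M = -314 (M = 4*(6 + 21) - 1*422 = 4*27 - 422 = 108 - 422 = -314)
A(Y) + M = (-163 - 119*11 - 17*11²) - 314 = (-163 - 1309 - 17*121) - 314 = (-163 - 1309 - 2057) - 314 = -3529 - 314 = -3843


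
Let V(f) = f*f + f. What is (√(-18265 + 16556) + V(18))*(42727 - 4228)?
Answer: 13166658 + 38499*I*√1709 ≈ 1.3167e+7 + 1.5916e+6*I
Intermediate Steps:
V(f) = f + f² (V(f) = f² + f = f + f²)
(√(-18265 + 16556) + V(18))*(42727 - 4228) = (√(-18265 + 16556) + 18*(1 + 18))*(42727 - 4228) = (√(-1709) + 18*19)*38499 = (I*√1709 + 342)*38499 = (342 + I*√1709)*38499 = 13166658 + 38499*I*√1709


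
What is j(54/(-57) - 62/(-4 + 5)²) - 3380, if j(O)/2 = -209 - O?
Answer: -69770/19 ≈ -3672.1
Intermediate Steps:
j(O) = -418 - 2*O (j(O) = 2*(-209 - O) = -418 - 2*O)
j(54/(-57) - 62/(-4 + 5)²) - 3380 = (-418 - 2*(54/(-57) - 62/(-4 + 5)²)) - 3380 = (-418 - 2*(54*(-1/57) - 62/(1²))) - 3380 = (-418 - 2*(-18/19 - 62/1)) - 3380 = (-418 - 2*(-18/19 - 62*1)) - 3380 = (-418 - 2*(-18/19 - 62)) - 3380 = (-418 - 2*(-1196/19)) - 3380 = (-418 + 2392/19) - 3380 = -5550/19 - 3380 = -69770/19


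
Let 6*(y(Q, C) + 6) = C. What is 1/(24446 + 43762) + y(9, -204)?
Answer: -2728319/68208 ≈ -40.000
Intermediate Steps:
y(Q, C) = -6 + C/6
1/(24446 + 43762) + y(9, -204) = 1/(24446 + 43762) + (-6 + (1/6)*(-204)) = 1/68208 + (-6 - 34) = 1/68208 - 40 = -2728319/68208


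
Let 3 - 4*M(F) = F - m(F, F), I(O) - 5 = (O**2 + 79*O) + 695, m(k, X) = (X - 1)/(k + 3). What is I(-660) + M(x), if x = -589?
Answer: 450409271/1172 ≈ 3.8431e+5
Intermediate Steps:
m(k, X) = (-1 + X)/(3 + k)
I(O) = 700 + O**2 + 79*O (I(O) = 5 + ((O**2 + 79*O) + 695) = 5 + (695 + O**2 + 79*O) = 700 + O**2 + 79*O)
M(F) = 3/4 - F/4 + (-1 + F)/(4*(3 + F)) (M(F) = 3/4 - (F - (-1 + F)/(3 + F))/4 = 3/4 + (-F/4 + (-1 + F)/(4*(3 + F))) = 3/4 - F/4 + (-1 + F)/(4*(3 + F)))
I(-660) + M(x) = (700 + (-660)**2 + 79*(-660)) + (8 - 589 - 1*(-589)**2)/(4*(3 - 589)) = (700 + 435600 - 52140) + (1/4)*(8 - 589 - 1*346921)/(-586) = 384160 + (1/4)*(-1/586)*(8 - 589 - 346921) = 384160 + (1/4)*(-1/586)*(-347502) = 384160 + 173751/1172 = 450409271/1172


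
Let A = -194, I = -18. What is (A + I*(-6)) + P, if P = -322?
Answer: -408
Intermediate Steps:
(A + I*(-6)) + P = (-194 - 18*(-6)) - 322 = (-194 + 108) - 322 = -86 - 322 = -408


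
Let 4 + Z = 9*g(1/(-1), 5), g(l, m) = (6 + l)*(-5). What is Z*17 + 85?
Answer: -3808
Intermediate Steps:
g(l, m) = -30 - 5*l
Z = -229 (Z = -4 + 9*(-30 - 5/(-1)) = -4 + 9*(-30 - 5*(-1)) = -4 + 9*(-30 + 5) = -4 + 9*(-25) = -4 - 225 = -229)
Z*17 + 85 = -229*17 + 85 = -3893 + 85 = -3808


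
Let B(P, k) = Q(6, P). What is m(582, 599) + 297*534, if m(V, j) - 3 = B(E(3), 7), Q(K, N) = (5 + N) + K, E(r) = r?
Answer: 158615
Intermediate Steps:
Q(K, N) = 5 + K + N
B(P, k) = 11 + P (B(P, k) = 5 + 6 + P = 11 + P)
m(V, j) = 17 (m(V, j) = 3 + (11 + 3) = 3 + 14 = 17)
m(582, 599) + 297*534 = 17 + 297*534 = 17 + 158598 = 158615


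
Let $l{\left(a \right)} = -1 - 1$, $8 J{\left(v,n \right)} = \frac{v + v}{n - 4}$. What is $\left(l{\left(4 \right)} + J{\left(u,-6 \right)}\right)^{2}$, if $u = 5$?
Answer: $\frac{289}{64} \approx 4.5156$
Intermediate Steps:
$J{\left(v,n \right)} = \frac{v}{4 \left(-4 + n\right)}$ ($J{\left(v,n \right)} = \frac{\left(v + v\right) \frac{1}{n - 4}}{8} = \frac{2 v \frac{1}{-4 + n}}{8} = \frac{v}{4 \left(-4 + n\right)}$)
$l{\left(a \right)} = -2$
$\left(l{\left(4 \right)} + J{\left(u,-6 \right)}\right)^{2} = \left(-2 + \frac{1}{4} \cdot 5 \frac{1}{-4 - 6}\right)^{2} = \left(-2 + \frac{1}{4} \cdot 5 \frac{1}{-10}\right)^{2} = \left(-2 + \frac{1}{4} \cdot 5 \left(- \frac{1}{10}\right)\right)^{2} = \left(-2 - \frac{1}{8}\right)^{2} = \left(- \frac{17}{8}\right)^{2} = \frac{289}{64}$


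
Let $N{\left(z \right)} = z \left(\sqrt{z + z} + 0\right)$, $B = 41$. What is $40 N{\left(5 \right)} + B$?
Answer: $41 + 200 \sqrt{10} \approx 673.46$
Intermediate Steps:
$N{\left(z \right)} = \sqrt{2} z^{\frac{3}{2}}$ ($N{\left(z \right)} = z \left(\sqrt{2 z} + 0\right) = z \left(\sqrt{2} \sqrt{z} + 0\right) = z \sqrt{2} \sqrt{z} = \sqrt{2} z^{\frac{3}{2}}$)
$40 N{\left(5 \right)} + B = 40 \sqrt{2} \cdot 5^{\frac{3}{2}} + 41 = 40 \sqrt{2} \cdot 5 \sqrt{5} + 41 = 40 \cdot 5 \sqrt{10} + 41 = 200 \sqrt{10} + 41 = 41 + 200 \sqrt{10}$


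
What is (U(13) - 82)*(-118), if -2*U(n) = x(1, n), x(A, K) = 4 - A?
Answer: 9853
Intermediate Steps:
U(n) = -3/2 (U(n) = -(4 - 1*1)/2 = -(4 - 1)/2 = -½*3 = -3/2)
(U(13) - 82)*(-118) = (-3/2 - 82)*(-118) = -167/2*(-118) = 9853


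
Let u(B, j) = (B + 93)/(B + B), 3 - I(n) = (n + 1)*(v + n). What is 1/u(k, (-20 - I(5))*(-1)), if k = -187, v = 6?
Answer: 187/47 ≈ 3.9787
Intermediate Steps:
I(n) = 3 - (1 + n)*(6 + n) (I(n) = 3 - (n + 1)*(6 + n) = 3 - (1 + n)*(6 + n))
u(B, j) = (93 + B)/(2*B) (u(B, j) = (93 + B)/((2*B)) = (93 + B)*(1/(2*B)) = (93 + B)/(2*B))
1/u(k, (-20 - I(5))*(-1)) = 1/((1/2)*(93 - 187)/(-187)) = 1/((1/2)*(-1/187)*(-94)) = 1/(47/187) = 187/47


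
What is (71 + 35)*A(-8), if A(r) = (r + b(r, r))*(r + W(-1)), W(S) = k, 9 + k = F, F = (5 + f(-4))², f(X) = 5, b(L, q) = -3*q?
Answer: 140768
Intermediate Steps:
F = 100 (F = (5 + 5)² = 10² = 100)
k = 91 (k = -9 + 100 = 91)
W(S) = 91
A(r) = -2*r*(91 + r) (A(r) = (r - 3*r)*(r + 91) = (-2*r)*(91 + r) = -2*r*(91 + r))
(71 + 35)*A(-8) = (71 + 35)*(2*(-8)*(-91 - 1*(-8))) = 106*(2*(-8)*(-91 + 8)) = 106*(2*(-8)*(-83)) = 106*1328 = 140768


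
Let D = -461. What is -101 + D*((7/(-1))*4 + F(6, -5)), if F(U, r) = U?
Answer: 10041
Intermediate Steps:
-101 + D*((7/(-1))*4 + F(6, -5)) = -101 - 461*((7/(-1))*4 + 6) = -101 - 461*((7*(-1))*4 + 6) = -101 - 461*(-7*4 + 6) = -101 - 461*(-28 + 6) = -101 - 461*(-22) = -101 + 10142 = 10041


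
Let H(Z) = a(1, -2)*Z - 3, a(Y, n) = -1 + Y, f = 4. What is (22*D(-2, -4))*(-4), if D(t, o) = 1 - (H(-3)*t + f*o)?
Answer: -968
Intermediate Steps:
H(Z) = -3 (H(Z) = (-1 + 1)*Z - 3 = 0*Z - 3 = 0 - 3 = -3)
D(t, o) = 1 - 4*o + 3*t (D(t, o) = 1 - (-3*t + 4*o) = 1 + (-4*o + 3*t) = 1 - 4*o + 3*t)
(22*D(-2, -4))*(-4) = (22*(1 - 4*(-4) + 3*(-2)))*(-4) = (22*(1 + 16 - 6))*(-4) = (22*11)*(-4) = 242*(-4) = -968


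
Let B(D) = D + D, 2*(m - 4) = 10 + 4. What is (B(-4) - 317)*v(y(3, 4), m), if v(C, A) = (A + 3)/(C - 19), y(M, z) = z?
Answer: 910/3 ≈ 303.33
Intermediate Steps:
m = 11 (m = 4 + (10 + 4)/2 = 4 + (½)*14 = 4 + 7 = 11)
B(D) = 2*D
v(C, A) = (3 + A)/(-19 + C)
(B(-4) - 317)*v(y(3, 4), m) = (2*(-4) - 317)*((3 + 11)/(-19 + 4)) = (-8 - 317)*(14/(-15)) = -(-65)*14/3 = -325*(-14/15) = 910/3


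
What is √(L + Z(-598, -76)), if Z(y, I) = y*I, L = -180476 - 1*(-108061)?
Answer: I*√26967 ≈ 164.22*I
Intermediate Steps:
L = -72415 (L = -180476 + 108061 = -72415)
Z(y, I) = I*y
√(L + Z(-598, -76)) = √(-72415 - 76*(-598)) = √(-72415 + 45448) = √(-26967) = I*√26967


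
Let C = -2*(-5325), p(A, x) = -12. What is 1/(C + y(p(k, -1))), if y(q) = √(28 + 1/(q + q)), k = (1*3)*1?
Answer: 255600/2722139329 - 2*√4026/2722139329 ≈ 9.3850e-5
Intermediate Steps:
k = 3 (k = 3*1 = 3)
y(q) = √(28 + 1/(2*q))
C = 10650
1/(C + y(p(k, -1))) = 1/(10650 + √(112 + 2/(-12))/2) = 1/(10650 + √(112 + 2*(-1/12))/2) = 1/(10650 + √(112 - ⅙)/2) = 1/(10650 + √(671/6)/2) = 1/(10650 + (√4026/6)/2) = 1/(10650 + √4026/12)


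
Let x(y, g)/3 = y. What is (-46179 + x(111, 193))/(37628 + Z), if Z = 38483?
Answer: -45846/76111 ≈ -0.60236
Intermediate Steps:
x(y, g) = 3*y
(-46179 + x(111, 193))/(37628 + Z) = (-46179 + 3*111)/(37628 + 38483) = (-46179 + 333)/76111 = -45846*1/76111 = -45846/76111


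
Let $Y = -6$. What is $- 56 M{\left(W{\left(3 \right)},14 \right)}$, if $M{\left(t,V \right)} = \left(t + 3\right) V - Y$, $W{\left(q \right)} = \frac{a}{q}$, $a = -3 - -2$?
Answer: $- \frac{7280}{3} \approx -2426.7$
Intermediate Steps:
$a = -1$ ($a = -3 + 2 = -1$)
$W{\left(q \right)} = - \frac{1}{q}$
$M{\left(t,V \right)} = 6 + V \left(3 + t\right)$ ($M{\left(t,V \right)} = \left(t + 3\right) V - -6 = \left(3 + t\right) V + 6 = V \left(3 + t\right) + 6 = 6 + V \left(3 + t\right)$)
$- 56 M{\left(W{\left(3 \right)},14 \right)} = - 56 \left(6 + 3 \cdot 14 + 14 \left(- \frac{1}{3}\right)\right) = - 56 \left(6 + 42 + 14 \left(\left(-1\right) \frac{1}{3}\right)\right) = - 56 \left(6 + 42 + 14 \left(- \frac{1}{3}\right)\right) = - 56 \left(6 + 42 - \frac{14}{3}\right) = \left(-56\right) \frac{130}{3} = - \frac{7280}{3}$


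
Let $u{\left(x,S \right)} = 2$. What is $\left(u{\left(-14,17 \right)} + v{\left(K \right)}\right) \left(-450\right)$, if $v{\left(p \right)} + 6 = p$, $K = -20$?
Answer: $10800$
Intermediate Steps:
$v{\left(p \right)} = -6 + p$
$\left(u{\left(-14,17 \right)} + v{\left(K \right)}\right) \left(-450\right) = \left(2 - 26\right) \left(-450\right) = \left(-24\right) \left(-450\right) = 10800$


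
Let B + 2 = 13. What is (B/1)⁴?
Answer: 14641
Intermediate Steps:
B = 11 (B = -2 + 13 = 11)
(B/1)⁴ = (11/1)⁴ = (11*1)⁴ = 11⁴ = 14641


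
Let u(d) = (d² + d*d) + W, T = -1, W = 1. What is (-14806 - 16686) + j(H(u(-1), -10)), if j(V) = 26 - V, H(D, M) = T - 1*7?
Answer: -31458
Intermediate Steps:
u(d) = 1 + 2*d² (u(d) = (d² + d*d) + 1 = (d² + d²) + 1 = 2*d² + 1 = 1 + 2*d²)
H(D, M) = -8 (H(D, M) = -1 - 1*7 = -1 - 7 = -8)
(-14806 - 16686) + j(H(u(-1), -10)) = (-14806 - 16686) + (26 - 1*(-8)) = -31492 + (26 + 8) = -31492 + 34 = -31458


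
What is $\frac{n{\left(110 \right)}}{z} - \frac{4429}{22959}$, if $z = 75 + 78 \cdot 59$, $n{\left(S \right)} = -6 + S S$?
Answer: $\frac{85650571}{35793081} \approx 2.3929$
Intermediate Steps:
$n{\left(S \right)} = -6 + S^{2}$
$z = 4677$ ($z = 75 + 4602 = 4677$)
$\frac{n{\left(110 \right)}}{z} - \frac{4429}{22959} = \frac{-6 + 110^{2}}{4677} - \frac{4429}{22959} = \left(-6 + 12100\right) \frac{1}{4677} - \frac{4429}{22959} = 12094 \cdot \frac{1}{4677} - \frac{4429}{22959} = \frac{12094}{4677} - \frac{4429}{22959} = \frac{85650571}{35793081}$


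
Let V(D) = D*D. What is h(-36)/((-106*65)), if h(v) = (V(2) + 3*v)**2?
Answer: -416/265 ≈ -1.5698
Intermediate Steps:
V(D) = D**2
h(v) = (4 + 3*v)**2 (h(v) = (2**2 + 3*v)**2 = (4 + 3*v)**2)
h(-36)/((-106*65)) = (4 + 3*(-36))**2/((-106*65)) = (4 - 108)**2/(-6890) = (-104)**2*(-1/6890) = 10816*(-1/6890) = -416/265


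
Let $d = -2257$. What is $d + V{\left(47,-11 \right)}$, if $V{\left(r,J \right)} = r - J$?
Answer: $-2199$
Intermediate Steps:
$d + V{\left(47,-11 \right)} = -2257 + \left(47 - -11\right) = -2257 + \left(47 + 11\right) = -2257 + 58 = -2199$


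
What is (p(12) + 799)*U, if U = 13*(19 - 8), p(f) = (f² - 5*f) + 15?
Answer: 128414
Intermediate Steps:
p(f) = 15 + f² - 5*f
U = 143 (U = 13*11 = 143)
(p(12) + 799)*U = ((15 + 12² - 5*12) + 799)*143 = ((15 + 144 - 60) + 799)*143 = (99 + 799)*143 = 898*143 = 128414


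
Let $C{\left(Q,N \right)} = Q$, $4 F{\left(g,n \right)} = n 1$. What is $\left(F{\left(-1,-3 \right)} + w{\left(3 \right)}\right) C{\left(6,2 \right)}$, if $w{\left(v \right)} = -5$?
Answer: $- \frac{69}{2} \approx -34.5$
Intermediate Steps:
$F{\left(g,n \right)} = \frac{n}{4}$ ($F{\left(g,n \right)} = \frac{n 1}{4} = \frac{n}{4}$)
$\left(F{\left(-1,-3 \right)} + w{\left(3 \right)}\right) C{\left(6,2 \right)} = \left(\frac{1}{4} \left(-3\right) - 5\right) 6 = \left(- \frac{3}{4} - 5\right) 6 = \left(- \frac{23}{4}\right) 6 = - \frac{69}{2}$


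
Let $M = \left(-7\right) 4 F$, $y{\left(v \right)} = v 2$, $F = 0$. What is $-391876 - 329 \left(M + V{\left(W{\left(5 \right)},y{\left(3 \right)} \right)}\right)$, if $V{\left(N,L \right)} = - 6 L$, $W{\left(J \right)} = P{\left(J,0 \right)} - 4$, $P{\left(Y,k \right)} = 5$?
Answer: $-380032$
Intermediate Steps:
$y{\left(v \right)} = 2 v$
$W{\left(J \right)} = 1$ ($W{\left(J \right)} = 5 - 4 = 1$)
$M = 0$ ($M = \left(-7\right) 4 \cdot 0 = \left(-28\right) 0 = 0$)
$-391876 - 329 \left(M + V{\left(W{\left(5 \right)},y{\left(3 \right)} \right)}\right) = -391876 - 329 \left(0 - 6 \cdot 2 \cdot 3\right) = -391876 - 329 \left(0 - 36\right) = -391876 - -11844 = -391876 + 11844 = -380032$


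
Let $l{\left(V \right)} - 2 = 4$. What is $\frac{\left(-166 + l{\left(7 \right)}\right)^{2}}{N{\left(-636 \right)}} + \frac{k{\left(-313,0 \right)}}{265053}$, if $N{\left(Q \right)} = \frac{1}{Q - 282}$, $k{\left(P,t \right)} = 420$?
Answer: $- \frac{2076319180660}{88351} \approx -2.3501 \cdot 10^{7}$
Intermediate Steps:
$l{\left(V \right)} = 6$ ($l{\left(V \right)} = 2 + 4 = 6$)
$N{\left(Q \right)} = \frac{1}{-282 + Q}$
$\frac{\left(-166 + l{\left(7 \right)}\right)^{2}}{N{\left(-636 \right)}} + \frac{k{\left(-313,0 \right)}}{265053} = \frac{\left(-166 + 6\right)^{2}}{\frac{1}{-282 - 636}} + \frac{420}{265053} = \frac{\left(-160\right)^{2}}{\frac{1}{-918}} + 420 \cdot \frac{1}{265053} = \frac{25600}{- \frac{1}{918}} + \frac{140}{88351} = 25600 \left(-918\right) + \frac{140}{88351} = -23500800 + \frac{140}{88351} = - \frac{2076319180660}{88351}$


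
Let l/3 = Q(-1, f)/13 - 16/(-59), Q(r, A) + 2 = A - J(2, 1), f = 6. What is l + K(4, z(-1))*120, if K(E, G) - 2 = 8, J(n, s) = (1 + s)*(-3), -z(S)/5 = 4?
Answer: 922794/767 ≈ 1203.1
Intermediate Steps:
z(S) = -20 (z(S) = -5*4 = -20)
J(n, s) = -3 - 3*s
K(E, G) = 10 (K(E, G) = 2 + 8 = 10)
Q(r, A) = 4 + A (Q(r, A) = -2 + (A - (-3 - 3*1)) = -2 + (A - (-3 - 3)) = -2 + (A - 1*(-6)) = -2 + (A + 6) = -2 + (6 + A) = 4 + A)
l = 2394/767 (l = 3*((4 + 6)/13 - 16/(-59)) = 3*(10*(1/13) - 16*(-1/59)) = 3*(10/13 + 16/59) = 3*(798/767) = 2394/767 ≈ 3.1213)
l + K(4, z(-1))*120 = 2394/767 + 10*120 = 2394/767 + 1200 = 922794/767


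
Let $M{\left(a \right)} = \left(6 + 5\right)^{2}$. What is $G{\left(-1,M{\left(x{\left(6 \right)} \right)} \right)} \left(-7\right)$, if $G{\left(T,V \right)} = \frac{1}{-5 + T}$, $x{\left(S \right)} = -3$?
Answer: $\frac{7}{6} \approx 1.1667$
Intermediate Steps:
$M{\left(a \right)} = 121$ ($M{\left(a \right)} = 11^{2} = 121$)
$G{\left(-1,M{\left(x{\left(6 \right)} \right)} \right)} \left(-7\right) = \frac{1}{-5 - 1} \left(-7\right) = \frac{1}{-6} \left(-7\right) = \left(- \frac{1}{6}\right) \left(-7\right) = \frac{7}{6}$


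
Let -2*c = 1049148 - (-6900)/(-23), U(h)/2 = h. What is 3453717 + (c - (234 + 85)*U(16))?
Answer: 2919085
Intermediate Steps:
U(h) = 2*h
c = -524424 (c = -(1049148 - (-6900)/(-23))/2 = -(1049148 - (-1)*(-6900)/23)/2 = -(1049148 - 1*300)/2 = -(1049148 - 300)/2 = -½*1048848 = -524424)
3453717 + (c - (234 + 85)*U(16)) = 3453717 + (-524424 - (234 + 85)*2*16) = 3453717 + (-524424 - 319*32) = 3453717 + (-524424 - 1*10208) = 3453717 + (-524424 - 10208) = 3453717 - 534632 = 2919085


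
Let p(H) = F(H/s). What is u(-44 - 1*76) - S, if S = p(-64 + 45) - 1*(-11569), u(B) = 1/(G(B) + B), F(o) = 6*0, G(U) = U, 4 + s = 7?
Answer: -2776561/240 ≈ -11569.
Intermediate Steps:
s = 3 (s = -4 + 7 = 3)
F(o) = 0
p(H) = 0
u(B) = 1/(2*B) (u(B) = 1/(B + B) = 1/(2*B))
S = 11569 (S = 0 - 1*(-11569) = 0 + 11569 = 11569)
u(-44 - 1*76) - S = 1/(2*(-44 - 1*76)) - 1*11569 = 1/(2*(-44 - 76)) - 11569 = (1/2)/(-120) - 11569 = (1/2)*(-1/120) - 11569 = -1/240 - 11569 = -2776561/240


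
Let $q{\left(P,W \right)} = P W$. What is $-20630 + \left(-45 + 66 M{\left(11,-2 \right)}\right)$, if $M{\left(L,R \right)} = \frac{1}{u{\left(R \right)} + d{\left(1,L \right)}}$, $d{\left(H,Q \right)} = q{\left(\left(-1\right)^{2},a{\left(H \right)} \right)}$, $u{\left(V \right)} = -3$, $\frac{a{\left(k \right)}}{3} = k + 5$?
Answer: $- \frac{103353}{5} \approx -20671.0$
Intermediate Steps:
$a{\left(k \right)} = 15 + 3 k$ ($a{\left(k \right)} = 3 \left(k + 5\right) = 3 \left(5 + k\right) = 15 + 3 k$)
$d{\left(H,Q \right)} = 15 + 3 H$ ($d{\left(H,Q \right)} = \left(-1\right)^{2} \left(15 + 3 H\right) = 1 \left(15 + 3 H\right) = 15 + 3 H$)
$M{\left(L,R \right)} = \frac{1}{15}$ ($M{\left(L,R \right)} = \frac{1}{-3 + \left(15 + 3 \cdot 1\right)} = \frac{1}{-3 + \left(15 + 3\right)} = \frac{1}{-3 + 18} = \frac{1}{15}$)
$-20630 + \left(-45 + 66 M{\left(11,-2 \right)}\right) = -20630 + \left(-45 + 66 \cdot \frac{1}{15}\right) = -20630 + \left(-45 + \frac{22}{5}\right) = -20630 - \frac{203}{5} = - \frac{103353}{5}$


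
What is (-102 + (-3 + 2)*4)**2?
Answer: 11236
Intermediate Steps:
(-102 + (-3 + 2)*4)**2 = (-102 - 1*4)**2 = (-102 - 4)**2 = (-106)**2 = 11236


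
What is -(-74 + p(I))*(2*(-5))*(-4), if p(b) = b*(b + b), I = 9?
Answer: -3520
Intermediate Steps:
p(b) = 2*b² (p(b) = b*(2*b) = 2*b²)
-(-74 + p(I))*(2*(-5))*(-4) = -(-74 + 2*9²)*(2*(-5))*(-4) = -(-74 + 2*81)*(-10*(-4)) = -(-74 + 162)*40 = -88*40 = -1*3520 = -3520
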